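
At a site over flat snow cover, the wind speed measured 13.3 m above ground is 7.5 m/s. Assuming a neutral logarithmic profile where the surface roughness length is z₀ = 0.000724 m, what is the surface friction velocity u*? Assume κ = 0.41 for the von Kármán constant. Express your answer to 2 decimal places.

Log law: V(z) = (u*/κ) · ln(z/z₀) ⇒ u* = κ · V / ln(z/z₀)
u* = 0.41 × 7.5 / ln(13.3/0.000724) = 0.41 × 7.5 / 9.8185
   = 3.0750 / 9.8185 = 0.3132 m/s

u* ≈ 0.31 m/s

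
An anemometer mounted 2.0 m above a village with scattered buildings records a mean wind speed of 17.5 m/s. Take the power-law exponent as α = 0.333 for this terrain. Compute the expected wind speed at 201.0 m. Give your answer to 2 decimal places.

Power-law profile: V₂ = V₁ · (z₂/z₁)^α
V₂ = 17.5 × (201.0/2.0)^0.333 = 17.5 × (100.5000)^0.333
    = 17.5 × 4.6422 = 81.2380 m/s

81.24 m/s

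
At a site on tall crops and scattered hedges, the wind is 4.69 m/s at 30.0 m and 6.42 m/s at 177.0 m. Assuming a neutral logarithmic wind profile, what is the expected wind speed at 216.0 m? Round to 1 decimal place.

Log law: V ∝ ln(z/z₀). From the pair, with r = V₁/V₂ = 0.73053,
ln z₀ = (ln z₁ − r·ln z₂)/(1 − r) = (3.4012 − 0.73053×5.1761)/0.26947 = -1.4107 → z₀ = 0.2440 m
V₃ = V₁ · ln(z₃/z₀)/ln(z₁/z₀) = 4.69 × 6.7859/4.8119 = 6.6141 m/s

6.6 m/s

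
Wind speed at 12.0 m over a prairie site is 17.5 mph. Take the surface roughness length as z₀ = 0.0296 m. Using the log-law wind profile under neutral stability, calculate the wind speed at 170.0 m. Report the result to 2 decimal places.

25.23 mph

Log law: V(z) ∝ ln(z/z₀), so V₂/V₁ = ln(z₂/z₀) / ln(z₁/z₀).
ln(170.0/0.0296) = 8.6558, ln(12.0/0.0296) = 6.0049
V₂ = 17.5 × 8.6558/6.0049 = 17.5 × 1.4415 = 25.2255 mph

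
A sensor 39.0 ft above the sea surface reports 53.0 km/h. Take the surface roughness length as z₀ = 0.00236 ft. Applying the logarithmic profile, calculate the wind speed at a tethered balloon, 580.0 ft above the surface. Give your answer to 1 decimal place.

Log law: V(z) ∝ ln(z/z₀), so V₂/V₁ = ln(z₂/z₀) / ln(z₁/z₀).
ln(580.0/0.00236) = 12.4121, ln(39.0/0.00236) = 9.7127
V₂ = 53.0 × 12.4121/9.7127 = 53.0 × 1.2779 = 67.7304 km/h

67.7 km/h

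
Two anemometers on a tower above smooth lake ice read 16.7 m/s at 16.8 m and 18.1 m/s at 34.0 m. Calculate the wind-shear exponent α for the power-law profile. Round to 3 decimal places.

α ≈ 0.114

Power law: V₂/V₁ = (z₂/z₁)^α ⇒ α = ln(V₂/V₁) / ln(z₂/z₁)
α = ln(18.1/16.7) / ln(34.0/16.8) = ln(1.0838) / ln(2.0238)
  = 0.08050 / 0.70498 = 0.11419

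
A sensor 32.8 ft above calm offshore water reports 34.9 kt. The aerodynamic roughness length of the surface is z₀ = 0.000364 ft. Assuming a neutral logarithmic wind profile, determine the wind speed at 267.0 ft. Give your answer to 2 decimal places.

Log law: V(z) ∝ ln(z/z₀), so V₂/V₁ = ln(z₂/z₀) / ln(z₁/z₀).
ln(267.0/0.000364) = 13.5056, ln(32.8/0.000364) = 11.4088
V₂ = 34.9 × 13.5056/11.4088 = 34.9 × 1.1838 = 41.3143 kt

41.31 kt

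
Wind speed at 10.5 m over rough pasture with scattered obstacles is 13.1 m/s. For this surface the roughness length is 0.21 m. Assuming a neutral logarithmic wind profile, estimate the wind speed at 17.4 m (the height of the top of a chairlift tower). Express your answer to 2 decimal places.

14.79 m/s

Log law: V(z) ∝ ln(z/z₀), so V₂/V₁ = ln(z₂/z₀) / ln(z₁/z₀).
ln(17.4/0.21) = 4.4171, ln(10.5/0.21) = 3.9120
V₂ = 13.1 × 4.4171/3.9120 = 13.1 × 1.1291 = 14.7914 m/s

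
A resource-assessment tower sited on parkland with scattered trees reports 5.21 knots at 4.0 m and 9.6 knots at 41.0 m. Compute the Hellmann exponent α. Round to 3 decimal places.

α ≈ 0.263

Power law: V₂/V₁ = (z₂/z₁)^α ⇒ α = ln(V₂/V₁) / ln(z₂/z₁)
α = ln(9.6/5.21) / ln(41.0/4.0) = ln(1.8426) / ln(10.2500)
  = 0.61118 / 2.32728 = 0.26262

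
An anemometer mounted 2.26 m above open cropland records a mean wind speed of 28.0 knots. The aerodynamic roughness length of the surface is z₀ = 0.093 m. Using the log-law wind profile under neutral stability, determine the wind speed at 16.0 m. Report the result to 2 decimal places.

Log law: V(z) ∝ ln(z/z₀), so V₂/V₁ = ln(z₂/z₀) / ln(z₁/z₀).
ln(16.0/0.093) = 5.1477, ln(2.26/0.093) = 3.1905
V₂ = 28.0 × 5.1477/3.1905 = 28.0 × 1.6134 = 45.1766 knots

45.18 knots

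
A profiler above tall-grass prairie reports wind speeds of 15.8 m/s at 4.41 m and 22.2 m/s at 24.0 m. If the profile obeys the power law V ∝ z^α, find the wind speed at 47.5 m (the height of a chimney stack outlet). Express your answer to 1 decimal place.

First find α: α = ln(V₂/V₁)/ln(z₂/z₁) = ln(22.2/15.8)/ln(24.0/4.41) = 0.34008/1.69418 = 0.2007
Extrapolate from 24.0 m to 47.5 m: V₃ = 22.2 × (47.5/24.0)^0.2007 = 22.2 × 1.1469 = 25.4605 m/s

25.5 m/s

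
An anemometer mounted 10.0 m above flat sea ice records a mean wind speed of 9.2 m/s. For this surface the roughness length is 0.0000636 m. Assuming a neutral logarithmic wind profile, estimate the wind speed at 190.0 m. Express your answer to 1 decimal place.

11.5 m/s

Log law: V(z) ∝ ln(z/z₀), so V₂/V₁ = ln(z₂/z₀) / ln(z₁/z₀).
ln(190.0/0.0000636) = 14.9099, ln(10.0/0.0000636) = 11.9655
V₂ = 9.2 × 14.9099/11.9655 = 9.2 × 1.2461 = 11.4639 m/s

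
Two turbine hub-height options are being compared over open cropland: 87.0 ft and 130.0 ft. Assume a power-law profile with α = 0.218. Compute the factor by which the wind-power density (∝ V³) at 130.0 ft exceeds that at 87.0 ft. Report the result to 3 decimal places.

Speed ratio: V_B/V_A = (z_B/z_A)^α = (130.0/87.0)^0.218 = (1.4943)^0.218 = 1.09150
Power-density ratio: P_B/P_A = (V_B/V_A)³ = (1.09150)³ = 1.30039

1.300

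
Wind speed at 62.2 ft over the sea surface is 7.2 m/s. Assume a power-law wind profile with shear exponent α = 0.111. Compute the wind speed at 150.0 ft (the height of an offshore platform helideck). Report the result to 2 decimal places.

Power-law profile: V₂ = V₁ · (z₂/z₁)^α
V₂ = 7.2 × (150.0/62.2)^0.111 = 7.2 × (2.4116)^0.111
    = 7.2 × 1.1026 = 7.9390 m/s

7.94 m/s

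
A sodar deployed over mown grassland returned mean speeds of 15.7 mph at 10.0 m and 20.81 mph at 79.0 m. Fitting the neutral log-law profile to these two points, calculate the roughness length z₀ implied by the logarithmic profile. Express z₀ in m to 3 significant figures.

Log law: V(z) ∝ ln(z/z₀). With r = V₁/V₂ = 15.7/20.81 = 0.75444,
r · ln(z₂/z₀) = ln(z₁/z₀) ⇒ ln z₀ = (ln z₁ − r·ln z₂)/(1 − r)
ln z₀ = (2.30259 − 0.75444×4.36945) / 0.24556 = -4.0477
z₀ = exp(-4.0477) = 0.01746 m

z₀ ≈ 0.0175 m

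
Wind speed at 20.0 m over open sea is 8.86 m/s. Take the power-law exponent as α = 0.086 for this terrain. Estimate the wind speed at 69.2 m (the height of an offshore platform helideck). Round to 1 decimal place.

Power-law profile: V₂ = V₁ · (z₂/z₁)^α
V₂ = 8.86 × (69.2/20.0)^0.086 = 8.86 × (3.4600)^0.086
    = 8.86 × 1.1127 = 9.8581 m/s

9.9 m/s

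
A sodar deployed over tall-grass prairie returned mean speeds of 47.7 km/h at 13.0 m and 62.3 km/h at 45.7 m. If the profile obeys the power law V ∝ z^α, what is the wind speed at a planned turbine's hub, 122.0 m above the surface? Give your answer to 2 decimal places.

First find α: α = ln(V₂/V₁)/ln(z₂/z₁) = ln(62.3/47.7)/ln(45.7/13.0) = 0.26703/1.25715 = 0.2124
Extrapolate from 45.7 m to 122.0 m: V₃ = 62.3 × (122.0/45.7)^0.2124 = 62.3 × 1.2319 = 76.7483 km/h

76.75 km/h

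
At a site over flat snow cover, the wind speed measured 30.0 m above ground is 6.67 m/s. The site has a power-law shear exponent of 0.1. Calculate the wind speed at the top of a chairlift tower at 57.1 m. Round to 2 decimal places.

7.11 m/s

Power-law profile: V₂ = V₁ · (z₂/z₁)^α
V₂ = 6.67 × (57.1/30.0)^0.1 = 6.67 × (1.9033)^0.1
    = 6.67 × 1.0665 = 7.1134 m/s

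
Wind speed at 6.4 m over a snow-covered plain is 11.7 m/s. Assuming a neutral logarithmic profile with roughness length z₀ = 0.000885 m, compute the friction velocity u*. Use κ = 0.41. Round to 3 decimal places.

u* ≈ 0.540 m/s

Log law: V(z) = (u*/κ) · ln(z/z₀) ⇒ u* = κ · V / ln(z/z₀)
u* = 0.41 × 11.7 / ln(6.4/0.000885) = 0.41 × 11.7 / 8.8862
   = 4.7970 / 8.8862 = 0.5398 m/s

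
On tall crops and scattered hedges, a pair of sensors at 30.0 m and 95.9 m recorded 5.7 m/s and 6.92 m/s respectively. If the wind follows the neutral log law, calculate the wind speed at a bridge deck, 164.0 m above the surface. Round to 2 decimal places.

Log law: V ∝ ln(z/z₀). From the pair, with r = V₁/V₂ = 0.82370,
ln z₀ = (ln z₁ − r·ln z₂)/(1 − r) = (3.4012 − 0.82370×4.5633)/0.17630 = -2.0283 → z₀ = 0.1316 m
V₃ = V₁ · ln(z₃/z₀)/ln(z₁/z₀) = 5.7 × 7.1282/5.4295 = 7.4833 m/s

7.48 m/s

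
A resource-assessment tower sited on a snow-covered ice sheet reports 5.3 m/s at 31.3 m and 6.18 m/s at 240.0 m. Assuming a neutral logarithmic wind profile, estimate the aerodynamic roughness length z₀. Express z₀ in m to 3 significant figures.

Log law: V(z) ∝ ln(z/z₀). With r = V₁/V₂ = 5.3/6.18 = 0.85761,
r · ln(z₂/z₀) = ln(z₁/z₀) ⇒ ln z₀ = (ln z₁ − r·ln z₂)/(1 − r)
ln z₀ = (3.44362 − 0.85761×5.48064) / 0.14239 = -8.8248
z₀ = exp(-8.8248) = 0.0001470 m

z₀ ≈ 0.000147 m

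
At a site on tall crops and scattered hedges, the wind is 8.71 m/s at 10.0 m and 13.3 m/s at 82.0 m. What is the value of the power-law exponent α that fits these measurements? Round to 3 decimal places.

Power law: V₂/V₁ = (z₂/z₁)^α ⇒ α = ln(V₂/V₁) / ln(z₂/z₁)
α = ln(13.3/8.71) / ln(82.0/10.0) = ln(1.5270) / ln(8.2000)
  = 0.42329 / 2.10413 = 0.20117

α ≈ 0.201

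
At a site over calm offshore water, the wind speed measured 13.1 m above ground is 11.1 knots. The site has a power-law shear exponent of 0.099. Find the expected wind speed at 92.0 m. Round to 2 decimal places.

13.46 knots

Power-law profile: V₂ = V₁ · (z₂/z₁)^α
V₂ = 11.1 × (92.0/13.1)^0.099 = 11.1 × (7.0229)^0.099
    = 11.1 × 1.2128 = 13.4626 knots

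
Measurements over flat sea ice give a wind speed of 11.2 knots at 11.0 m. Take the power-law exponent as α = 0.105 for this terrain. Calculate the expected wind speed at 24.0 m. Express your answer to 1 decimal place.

12.2 knots

Power-law profile: V₂ = V₁ · (z₂/z₁)^α
V₂ = 11.2 × (24.0/11.0)^0.105 = 11.2 × (2.1818)^0.105
    = 11.2 × 1.0854 = 12.1561 knots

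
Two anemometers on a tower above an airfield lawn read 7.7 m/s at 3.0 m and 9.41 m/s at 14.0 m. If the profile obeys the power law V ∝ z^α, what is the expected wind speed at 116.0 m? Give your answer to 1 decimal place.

12.4 m/s

First find α: α = ln(V₂/V₁)/ln(z₂/z₁) = ln(9.41/7.7)/ln(14.0/3.0) = 0.20055/1.54045 = 0.1302
Extrapolate from 14.0 m to 116.0 m: V₃ = 9.41 × (116.0/14.0)^0.1302 = 9.41 × 1.3169 = 12.3922 m/s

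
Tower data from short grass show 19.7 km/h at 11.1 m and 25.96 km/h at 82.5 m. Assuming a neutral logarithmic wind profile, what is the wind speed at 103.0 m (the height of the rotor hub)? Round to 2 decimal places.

Log law: V ∝ ln(z/z₀). From the pair, with r = V₁/V₂ = 0.75886,
ln z₀ = (ln z₁ − r·ln z₂)/(1 − r) = (2.4069 − 0.75886×4.4128)/0.24114 = -3.9054 → z₀ = 0.02013 m
V₃ = V₁ · ln(z₃/z₀)/ln(z₁/z₀) = 19.7 × 8.5401/6.3123 = 26.6526 km/h

26.65 km/h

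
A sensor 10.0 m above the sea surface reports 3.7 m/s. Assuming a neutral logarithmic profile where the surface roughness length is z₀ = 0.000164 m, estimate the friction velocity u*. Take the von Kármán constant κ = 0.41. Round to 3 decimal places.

u* ≈ 0.138 m/s

Log law: V(z) = (u*/κ) · ln(z/z₀) ⇒ u* = κ · V / ln(z/z₀)
u* = 0.41 × 3.7 / ln(10.0/0.000164) = 0.41 × 3.7 / 11.0182
   = 1.5170 / 11.0182 = 0.1377 m/s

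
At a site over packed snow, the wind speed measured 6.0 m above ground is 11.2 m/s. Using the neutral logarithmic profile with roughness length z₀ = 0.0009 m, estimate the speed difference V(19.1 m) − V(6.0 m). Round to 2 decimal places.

Log law: V₂ = V₁ · ln(z₂/z₀)/ln(z₁/z₀) = 11.2 × 9.9628/8.8049 = 12.6729 m/s
ΔV = 12.6729 − 11.2 = 1.4729 m/s

1.47 m/s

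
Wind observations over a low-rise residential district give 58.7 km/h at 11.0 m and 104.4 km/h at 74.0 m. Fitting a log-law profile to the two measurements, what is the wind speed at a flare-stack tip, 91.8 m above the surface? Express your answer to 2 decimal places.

109.57 km/h

Log law: V ∝ ln(z/z₀). From the pair, with r = V₁/V₂ = 0.56226,
ln z₀ = (ln z₁ − r·ln z₂)/(1 − r) = (2.3979 − 0.56226×4.3041)/0.43774 = -0.0505 → z₀ = 0.9507 m
V₃ = V₁ · ln(z₃/z₀)/ln(z₁/z₀) = 58.7 × 4.5701/2.4484 = 109.5677 km/h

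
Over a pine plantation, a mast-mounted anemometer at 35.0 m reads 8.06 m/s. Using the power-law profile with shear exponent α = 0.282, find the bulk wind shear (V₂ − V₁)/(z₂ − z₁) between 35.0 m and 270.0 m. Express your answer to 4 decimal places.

Power law: V₂ = V₁ · (z₂/z₁)^α = 8.06 × (7.7143)^0.282 = 14.3401 m/s
ΔV/Δz = (14.3401 − 8.06)/(270.0 − 35.0) = 6.2801/235.0000 = 0.02672 m/s/m

0.0267 m/s/m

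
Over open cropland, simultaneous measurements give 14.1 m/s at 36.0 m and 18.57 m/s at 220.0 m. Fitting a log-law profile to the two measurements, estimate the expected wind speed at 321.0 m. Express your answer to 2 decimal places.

19.50 m/s

Log law: V ∝ ln(z/z₀). From the pair, with r = V₁/V₂ = 0.75929,
ln z₀ = (ln z₁ − r·ln z₂)/(1 − r) = (3.5835 − 0.75929×5.3936)/0.24071 = -2.1262 → z₀ = 0.1193 m
V₃ = V₁ · ln(z₃/z₀)/ln(z₁/z₀) = 14.1 × 7.8977/5.7097 = 19.5030 m/s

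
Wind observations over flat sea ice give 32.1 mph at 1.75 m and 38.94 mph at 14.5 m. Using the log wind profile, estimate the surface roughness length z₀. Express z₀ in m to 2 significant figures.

z₀ ≈ 0.000086 m

Log law: V(z) ∝ ln(z/z₀). With r = V₁/V₂ = 32.1/38.94 = 0.82435,
r · ln(z₂/z₀) = ln(z₁/z₀) ⇒ ln z₀ = (ln z₁ − r·ln z₂)/(1 − r)
ln z₀ = (0.55962 − 0.82435×2.67415) / 0.17565 = -9.3638
z₀ = exp(-9.3638) = 0.00008577 m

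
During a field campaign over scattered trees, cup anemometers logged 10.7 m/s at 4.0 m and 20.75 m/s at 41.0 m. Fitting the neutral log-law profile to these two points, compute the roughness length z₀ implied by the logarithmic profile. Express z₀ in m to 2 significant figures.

z₀ ≈ 0.34 m

Log law: V(z) ∝ ln(z/z₀). With r = V₁/V₂ = 10.7/20.75 = 0.51566,
r · ln(z₂/z₀) = ln(z₁/z₀) ⇒ ln z₀ = (ln z₁ − r·ln z₂)/(1 − r)
ln z₀ = (1.38629 − 0.51566×3.71357) / 0.48434 = -1.0915
z₀ = exp(-1.0915) = 0.3357 m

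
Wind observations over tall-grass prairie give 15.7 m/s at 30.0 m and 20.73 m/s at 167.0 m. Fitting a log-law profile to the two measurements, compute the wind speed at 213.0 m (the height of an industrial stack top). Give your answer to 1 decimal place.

Log law: V ∝ ln(z/z₀). From the pair, with r = V₁/V₂ = 0.75736,
ln z₀ = (ln z₁ − r·ln z₂)/(1 − r) = (3.4012 − 0.75736×5.1180)/0.24264 = -1.9574 → z₀ = 0.1412 m
V₃ = V₁ · ln(z₃/z₀)/ln(z₁/z₀) = 15.7 × 7.3187/5.3586 = 21.4428 m/s

21.4 m/s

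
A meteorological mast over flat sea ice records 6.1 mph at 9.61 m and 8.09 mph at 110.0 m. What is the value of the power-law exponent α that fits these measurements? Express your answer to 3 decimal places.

α ≈ 0.116

Power law: V₂/V₁ = (z₂/z₁)^α ⇒ α = ln(V₂/V₁) / ln(z₂/z₁)
α = ln(8.09/6.1) / ln(110.0/9.61) = ln(1.3262) / ln(11.4464)
  = 0.28234 / 2.43768 = 0.11582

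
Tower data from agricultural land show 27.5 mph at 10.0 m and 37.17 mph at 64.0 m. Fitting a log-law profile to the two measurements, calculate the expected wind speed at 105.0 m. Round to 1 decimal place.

39.7 mph

Log law: V ∝ ln(z/z₀). From the pair, with r = V₁/V₂ = 0.73984,
ln z₀ = (ln z₁ − r·ln z₂)/(1 − r) = (2.3026 − 0.73984×4.1589)/0.26016 = -2.9764 → z₀ = 0.05097 m
V₃ = V₁ · ln(z₃/z₀)/ln(z₁/z₀) = 27.5 × 7.6304/5.2790 = 39.7490 mph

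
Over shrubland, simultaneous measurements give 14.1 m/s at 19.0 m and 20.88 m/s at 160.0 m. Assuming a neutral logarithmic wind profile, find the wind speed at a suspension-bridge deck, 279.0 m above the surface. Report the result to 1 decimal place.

22.6 m/s

Log law: V ∝ ln(z/z₀). From the pair, with r = V₁/V₂ = 0.67529,
ln z₀ = (ln z₁ − r·ln z₂)/(1 − r) = (2.9444 − 0.67529×5.0752)/0.32471 = -1.4867 → z₀ = 0.2261 m
V₃ = V₁ · ln(z₃/z₀)/ln(z₁/z₀) = 14.1 × 7.1179/4.4312 = 22.6493 m/s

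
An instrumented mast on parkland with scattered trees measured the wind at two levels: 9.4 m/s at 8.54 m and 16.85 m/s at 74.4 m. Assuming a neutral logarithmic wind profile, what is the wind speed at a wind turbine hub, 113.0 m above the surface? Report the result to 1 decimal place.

18.3 m/s

Log law: V ∝ ln(z/z₀). From the pair, with r = V₁/V₂ = 0.55786,
ln z₀ = (ln z₁ − r·ln z₂)/(1 − r) = (2.1448 − 0.55786×4.3095)/0.44214 = -0.5865 → z₀ = 0.5563 m
V₃ = V₁ · ln(z₃/z₀)/ln(z₁/z₀) = 9.4 × 5.3139/2.7313 = 18.2884 m/s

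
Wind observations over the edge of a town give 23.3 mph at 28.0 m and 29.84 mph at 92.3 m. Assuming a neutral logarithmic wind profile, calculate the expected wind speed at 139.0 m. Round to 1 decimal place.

Log law: V ∝ ln(z/z₀). From the pair, with r = V₁/V₂ = 0.78083,
ln z₀ = (ln z₁ − r·ln z₂)/(1 − r) = (3.3322 − 0.78083×4.5250)/0.21917 = -0.9175 → z₀ = 0.3995 m
V₃ = V₁ · ln(z₃/z₀)/ln(z₁/z₀) = 23.3 × 5.8520/4.2497 = 32.0848 mph

32.1 mph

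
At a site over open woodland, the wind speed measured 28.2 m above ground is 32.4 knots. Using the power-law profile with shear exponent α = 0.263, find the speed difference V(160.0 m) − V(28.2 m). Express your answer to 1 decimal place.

Power law: V₂ = V₁ · (z₂/z₁)^α = 32.4 × (5.6738)^0.263 = 51.1462 knots
ΔV = 51.1462 − 32.4 = 18.7462 knots

18.7 knots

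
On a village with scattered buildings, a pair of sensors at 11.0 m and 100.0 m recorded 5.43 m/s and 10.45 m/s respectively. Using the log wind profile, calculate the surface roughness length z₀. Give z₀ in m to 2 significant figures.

Log law: V(z) ∝ ln(z/z₀). With r = V₁/V₂ = 5.43/10.45 = 0.51962,
r · ln(z₂/z₀) = ln(z₁/z₀) ⇒ ln z₀ = (ln z₁ − r·ln z₂)/(1 − r)
ln z₀ = (2.39790 − 0.51962×4.60517) / 0.48038 = 0.0103
z₀ = exp(0.0103) = 1.010 m

z₀ ≈ 1.0 m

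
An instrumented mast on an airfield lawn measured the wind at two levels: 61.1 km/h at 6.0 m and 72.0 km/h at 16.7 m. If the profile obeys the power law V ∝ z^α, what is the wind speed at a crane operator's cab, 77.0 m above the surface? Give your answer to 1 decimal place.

First find α: α = ln(V₂/V₁)/ln(z₂/z₁) = ln(72.0/61.1)/ln(16.7/6.0) = 0.16415/1.02365 = 0.1604
Extrapolate from 16.7 m to 77.0 m: V₃ = 72.0 × (77.0/16.7)^0.1604 = 72.0 × 1.2777 = 91.9976 km/h

92.0 km/h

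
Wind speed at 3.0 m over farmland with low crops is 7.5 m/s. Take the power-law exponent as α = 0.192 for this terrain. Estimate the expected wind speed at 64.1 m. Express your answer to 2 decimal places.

13.50 m/s

Power-law profile: V₂ = V₁ · (z₂/z₁)^α
V₂ = 7.5 × (64.1/3.0)^0.192 = 7.5 × (21.3667)^0.192
    = 7.5 × 1.8002 = 13.5011 m/s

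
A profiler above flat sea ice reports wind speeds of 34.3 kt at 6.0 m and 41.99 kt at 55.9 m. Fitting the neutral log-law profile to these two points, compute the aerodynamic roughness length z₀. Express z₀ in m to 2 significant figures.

Log law: V(z) ∝ ln(z/z₀). With r = V₁/V₂ = 34.3/41.99 = 0.81686,
r · ln(z₂/z₀) = ln(z₁/z₀) ⇒ ln z₀ = (ln z₁ − r·ln z₂)/(1 − r)
ln z₀ = (1.79176 − 0.81686×4.02356) / 0.18314 = -8.1628
z₀ = exp(-8.1628) = 0.0002851 m

z₀ ≈ 0.00029 m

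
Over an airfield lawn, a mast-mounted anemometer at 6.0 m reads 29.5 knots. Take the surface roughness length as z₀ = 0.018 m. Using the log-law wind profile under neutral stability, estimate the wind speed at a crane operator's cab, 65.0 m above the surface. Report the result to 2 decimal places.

41.60 knots

Log law: V(z) ∝ ln(z/z₀), so V₂/V₁ = ln(z₂/z₀) / ln(z₁/z₀).
ln(65.0/0.018) = 8.1918, ln(6.0/0.018) = 5.8091
V₂ = 29.5 × 8.1918/5.8091 = 29.5 × 1.4102 = 41.5995 knots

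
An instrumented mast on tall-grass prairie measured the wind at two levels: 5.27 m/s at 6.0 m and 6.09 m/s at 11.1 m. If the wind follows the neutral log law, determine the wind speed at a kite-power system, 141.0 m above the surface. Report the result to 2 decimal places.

9.48 m/s

Log law: V ∝ ln(z/z₀). From the pair, with r = V₁/V₂ = 0.86535,
ln z₀ = (ln z₁ − r·ln z₂)/(1 − r) = (1.7918 − 0.86535×2.4069)/0.13465 = -2.1619 → z₀ = 0.1151 m
V₃ = V₁ · ln(z₃/z₀)/ln(z₁/z₀) = 5.27 × 7.1107/3.9537 = 9.4781 m/s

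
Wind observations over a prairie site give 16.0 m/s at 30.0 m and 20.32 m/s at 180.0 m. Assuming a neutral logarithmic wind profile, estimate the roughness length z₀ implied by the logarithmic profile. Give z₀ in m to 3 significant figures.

z₀ ≈ 0.0394 m

Log law: V(z) ∝ ln(z/z₀). With r = V₁/V₂ = 16.0/20.32 = 0.78740,
r · ln(z₂/z₀) = ln(z₁/z₀) ⇒ ln z₀ = (ln z₁ − r·ln z₂)/(1 − r)
ln z₀ = (3.40120 − 0.78740×5.19296) / 0.21260 = -3.2349
z₀ = exp(-3.2349) = 0.03936 m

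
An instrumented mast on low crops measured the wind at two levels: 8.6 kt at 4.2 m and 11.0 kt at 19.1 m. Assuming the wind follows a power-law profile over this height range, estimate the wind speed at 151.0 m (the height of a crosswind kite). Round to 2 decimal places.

15.39 kt

First find α: α = ln(V₂/V₁)/ln(z₂/z₁) = ln(11.0/8.6)/ln(19.1/4.2) = 0.24613/1.51460 = 0.1625
Extrapolate from 19.1 m to 151.0 m: V₃ = 11.0 × (151.0/19.1)^0.1625 = 11.0 × 1.3993 = 15.3927 kt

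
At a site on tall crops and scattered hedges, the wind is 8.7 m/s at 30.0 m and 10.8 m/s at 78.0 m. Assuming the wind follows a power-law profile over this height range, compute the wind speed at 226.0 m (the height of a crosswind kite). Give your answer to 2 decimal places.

13.74 m/s

First find α: α = ln(V₂/V₁)/ln(z₂/z₁) = ln(10.8/8.7)/ln(78.0/30.0) = 0.21622/0.95551 = 0.2263
Extrapolate from 78.0 m to 226.0 m: V₃ = 10.8 × (226.0/78.0)^0.2263 = 10.8 × 1.2722 = 13.7396 m/s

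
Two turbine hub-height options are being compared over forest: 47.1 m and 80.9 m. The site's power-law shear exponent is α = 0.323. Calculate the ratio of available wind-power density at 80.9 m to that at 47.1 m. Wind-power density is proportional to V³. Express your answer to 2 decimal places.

Speed ratio: V_B/V_A = (z_B/z_A)^α = (80.9/47.1)^0.323 = (1.7176)^0.323 = 1.19092
Power-density ratio: P_B/P_A = (V_B/V_A)³ = (1.19092)³ = 1.68906

1.69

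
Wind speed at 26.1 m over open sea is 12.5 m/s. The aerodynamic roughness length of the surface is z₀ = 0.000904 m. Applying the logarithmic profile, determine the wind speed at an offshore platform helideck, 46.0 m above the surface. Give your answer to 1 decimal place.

Log law: V(z) ∝ ln(z/z₀), so V₂/V₁ = ln(z₂/z₀) / ln(z₁/z₀).
ln(46.0/0.000904) = 10.8373, ln(26.1/0.000904) = 10.2706
V₂ = 12.5 × 10.8373/10.2706 = 12.5 × 1.0552 = 13.1897 m/s

13.2 m/s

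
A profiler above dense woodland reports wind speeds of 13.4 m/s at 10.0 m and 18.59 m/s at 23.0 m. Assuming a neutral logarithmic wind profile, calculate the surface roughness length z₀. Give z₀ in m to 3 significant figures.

Log law: V(z) ∝ ln(z/z₀). With r = V₁/V₂ = 13.4/18.59 = 0.72082,
r · ln(z₂/z₀) = ln(z₁/z₀) ⇒ ln z₀ = (ln z₁ − r·ln z₂)/(1 − r)
ln z₀ = (2.30259 − 0.72082×3.13549) / 0.27918 = 0.1521
z₀ = exp(0.1521) = 1.164 m

z₀ ≈ 1.16 m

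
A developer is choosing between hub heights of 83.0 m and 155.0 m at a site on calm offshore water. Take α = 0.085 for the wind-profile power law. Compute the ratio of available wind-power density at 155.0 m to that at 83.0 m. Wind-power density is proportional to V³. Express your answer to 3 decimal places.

Speed ratio: V_B/V_A = (z_B/z_A)^α = (155.0/83.0)^0.085 = (1.8675)^0.085 = 1.05452
Power-density ratio: P_B/P_A = (V_B/V_A)³ = (1.05452)³ = 1.17265

1.173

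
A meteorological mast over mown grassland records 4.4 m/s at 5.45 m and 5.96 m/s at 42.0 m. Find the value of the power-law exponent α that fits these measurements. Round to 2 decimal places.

α ≈ 0.15

Power law: V₂/V₁ = (z₂/z₁)^α ⇒ α = ln(V₂/V₁) / ln(z₂/z₁)
α = ln(5.96/4.4) / ln(42.0/5.45) = ln(1.3545) / ln(7.7064)
  = 0.30347 / 2.04205 = 0.14861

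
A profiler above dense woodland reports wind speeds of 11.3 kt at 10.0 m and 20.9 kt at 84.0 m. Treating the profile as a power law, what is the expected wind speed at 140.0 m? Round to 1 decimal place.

24.2 kt

First find α: α = ln(V₂/V₁)/ln(z₂/z₁) = ln(20.9/11.3)/ln(84.0/10.0) = 0.61495/2.12823 = 0.2889
Extrapolate from 84.0 m to 140.0 m: V₃ = 20.9 × (140.0/84.0)^0.2889 = 20.9 × 1.1591 = 24.2242 kt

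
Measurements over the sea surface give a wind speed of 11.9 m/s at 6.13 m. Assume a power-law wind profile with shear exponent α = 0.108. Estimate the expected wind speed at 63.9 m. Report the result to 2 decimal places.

15.33 m/s

Power-law profile: V₂ = V₁ · (z₂/z₁)^α
V₂ = 11.9 × (63.9/6.13)^0.108 = 11.9 × (10.4241)^0.108
    = 11.9 × 1.2881 = 15.3283 m/s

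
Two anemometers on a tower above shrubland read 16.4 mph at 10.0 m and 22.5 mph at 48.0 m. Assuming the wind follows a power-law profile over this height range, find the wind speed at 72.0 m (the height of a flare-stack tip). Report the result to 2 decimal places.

24.42 mph

First find α: α = ln(V₂/V₁)/ln(z₂/z₁) = ln(22.5/16.4)/ln(48.0/10.0) = 0.31623/1.56862 = 0.2016
Extrapolate from 48.0 m to 72.0 m: V₃ = 22.5 × (72.0/48.0)^0.2016 = 22.5 × 1.0852 = 24.4165 mph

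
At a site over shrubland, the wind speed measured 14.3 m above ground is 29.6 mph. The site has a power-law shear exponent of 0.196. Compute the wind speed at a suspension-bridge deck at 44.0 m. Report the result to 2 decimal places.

36.89 mph

Power-law profile: V₂ = V₁ · (z₂/z₁)^α
V₂ = 29.6 × (44.0/14.3)^0.196 = 29.6 × (3.0769)^0.196
    = 29.6 × 1.2464 = 36.8946 mph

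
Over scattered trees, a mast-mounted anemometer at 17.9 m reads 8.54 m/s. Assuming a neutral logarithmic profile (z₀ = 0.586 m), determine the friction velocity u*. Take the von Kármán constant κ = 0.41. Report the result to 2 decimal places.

u* ≈ 1.02 m/s

Log law: V(z) = (u*/κ) · ln(z/z₀) ⇒ u* = κ · V / ln(z/z₀)
u* = 0.41 × 8.54 / ln(17.9/0.586) = 0.41 × 8.54 / 3.4192
   = 3.5014 / 3.4192 = 1.0240 m/s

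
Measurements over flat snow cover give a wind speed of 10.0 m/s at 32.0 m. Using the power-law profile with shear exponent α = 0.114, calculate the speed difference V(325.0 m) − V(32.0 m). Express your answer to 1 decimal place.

3.0 m/s

Power law: V₂ = V₁ · (z₂/z₁)^α = 10.0 × (10.1562)^0.114 = 13.0247 m/s
ΔV = 13.0247 − 10.0 = 3.0247 m/s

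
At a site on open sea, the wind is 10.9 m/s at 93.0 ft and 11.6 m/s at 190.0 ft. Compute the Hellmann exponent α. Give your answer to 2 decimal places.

Power law: V₂/V₁ = (z₂/z₁)^α ⇒ α = ln(V₂/V₁) / ln(z₂/z₁)
α = ln(11.6/10.9) / ln(190.0/93.0) = ln(1.0642) / ln(2.0430)
  = 0.06224 / 0.71442 = 0.08712

α ≈ 0.09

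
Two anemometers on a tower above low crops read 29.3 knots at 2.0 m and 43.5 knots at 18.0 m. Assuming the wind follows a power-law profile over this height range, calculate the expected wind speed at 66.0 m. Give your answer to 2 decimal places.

54.95 knots

First find α: α = ln(V₂/V₁)/ln(z₂/z₁) = ln(43.5/29.3)/ln(18.0/2.0) = 0.39517/2.19722 = 0.1799
Extrapolate from 18.0 m to 66.0 m: V₃ = 43.5 × (66.0/18.0)^0.1799 = 43.5 × 1.2632 = 54.9508 knots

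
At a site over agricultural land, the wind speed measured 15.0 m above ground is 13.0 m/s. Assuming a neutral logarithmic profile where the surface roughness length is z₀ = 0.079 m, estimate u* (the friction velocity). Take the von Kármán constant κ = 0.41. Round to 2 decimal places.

Log law: V(z) = (u*/κ) · ln(z/z₀) ⇒ u* = κ · V / ln(z/z₀)
u* = 0.41 × 13.0 / ln(15.0/0.079) = 0.41 × 13.0 / 5.2464
   = 5.3300 / 5.2464 = 1.0159 m/s

u* ≈ 1.02 m/s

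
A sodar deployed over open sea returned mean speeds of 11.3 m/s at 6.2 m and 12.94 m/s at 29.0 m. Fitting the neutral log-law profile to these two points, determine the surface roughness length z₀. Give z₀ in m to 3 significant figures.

Log law: V(z) ∝ ln(z/z₀). With r = V₁/V₂ = 11.3/12.94 = 0.87326,
r · ln(z₂/z₀) = ln(z₁/z₀) ⇒ ln z₀ = (ln z₁ − r·ln z₂)/(1 − r)
ln z₀ = (1.82455 − 0.87326×3.36730) / 0.12674 = -8.8054
z₀ = exp(-8.8054) = 0.0001499 m

z₀ ≈ 0.000150 m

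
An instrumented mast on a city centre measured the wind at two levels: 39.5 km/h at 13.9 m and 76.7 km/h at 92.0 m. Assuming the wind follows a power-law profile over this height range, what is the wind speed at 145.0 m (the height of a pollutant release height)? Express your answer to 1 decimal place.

90.0 km/h

First find α: α = ln(V₂/V₁)/ln(z₂/z₁) = ln(76.7/39.5)/ln(92.0/13.9) = 0.66360/1.88990 = 0.3511
Extrapolate from 92.0 m to 145.0 m: V₃ = 76.7 × (145.0/92.0)^0.3511 = 76.7 × 1.1732 = 89.9853 km/h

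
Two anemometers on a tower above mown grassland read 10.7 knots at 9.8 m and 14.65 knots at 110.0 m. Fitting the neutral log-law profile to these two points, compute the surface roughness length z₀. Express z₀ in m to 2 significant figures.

Log law: V(z) ∝ ln(z/z₀). With r = V₁/V₂ = 10.7/14.65 = 0.73038,
r · ln(z₂/z₀) = ln(z₁/z₀) ⇒ ln z₀ = (ln z₁ − r·ln z₂)/(1 − r)
ln z₀ = (2.28238 − 0.73038×4.70048) / 0.26962 = -4.2679
z₀ = exp(-4.2679) = 0.01401 m

z₀ ≈ 0.014 m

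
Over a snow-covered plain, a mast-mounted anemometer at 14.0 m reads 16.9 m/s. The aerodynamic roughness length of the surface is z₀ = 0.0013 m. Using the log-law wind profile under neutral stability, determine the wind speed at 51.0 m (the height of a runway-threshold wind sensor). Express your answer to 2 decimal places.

Log law: V(z) ∝ ln(z/z₀), so V₂/V₁ = ln(z₂/z₀) / ln(z₁/z₀).
ln(51.0/0.0013) = 10.5772, ln(14.0/0.0013) = 9.2844
V₂ = 16.9 × 10.5772/9.2844 = 16.9 × 1.1392 = 19.2532 m/s

19.25 m/s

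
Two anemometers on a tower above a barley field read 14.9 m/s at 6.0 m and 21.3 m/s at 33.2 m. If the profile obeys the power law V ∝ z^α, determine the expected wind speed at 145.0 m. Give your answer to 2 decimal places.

First find α: α = ln(V₂/V₁)/ln(z₂/z₁) = ln(21.3/14.9)/ln(33.2/6.0) = 0.35735/1.71079 = 0.2089
Extrapolate from 33.2 m to 145.0 m: V₃ = 21.3 × (145.0/33.2)^0.2089 = 21.3 × 1.3606 = 28.9807 m/s

28.98 m/s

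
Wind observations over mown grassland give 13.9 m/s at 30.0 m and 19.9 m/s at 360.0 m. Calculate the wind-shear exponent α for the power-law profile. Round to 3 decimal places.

Power law: V₂/V₁ = (z₂/z₁)^α ⇒ α = ln(V₂/V₁) / ln(z₂/z₁)
α = ln(19.9/13.9) / ln(360.0/30.0) = ln(1.4317) / ln(12.0000)
  = 0.35883 / 2.48491 = 0.14440

α ≈ 0.144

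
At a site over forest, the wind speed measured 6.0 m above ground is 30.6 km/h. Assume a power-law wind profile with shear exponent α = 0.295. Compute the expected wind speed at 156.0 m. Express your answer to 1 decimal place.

Power-law profile: V₂ = V₁ · (z₂/z₁)^α
V₂ = 30.6 × (156.0/6.0)^0.295 = 30.6 × (26.0000)^0.295
    = 30.6 × 2.6147 = 80.0089 km/h

80.0 km/h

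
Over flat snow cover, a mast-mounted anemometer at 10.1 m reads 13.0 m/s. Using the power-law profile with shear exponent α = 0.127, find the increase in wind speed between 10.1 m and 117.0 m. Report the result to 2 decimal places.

4.74 m/s

Power law: V₂ = V₁ · (z₂/z₁)^α = 13.0 × (11.5842)^0.127 = 17.7441 m/s
ΔV = 17.7441 − 13.0 = 4.7441 m/s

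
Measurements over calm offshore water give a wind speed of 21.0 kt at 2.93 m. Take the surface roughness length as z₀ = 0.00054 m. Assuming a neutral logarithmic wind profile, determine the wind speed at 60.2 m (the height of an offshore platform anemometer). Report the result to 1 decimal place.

Log law: V(z) ∝ ln(z/z₀), so V₂/V₁ = ln(z₂/z₀) / ln(z₁/z₀).
ln(60.2/0.00054) = 11.6216, ln(2.93/0.00054) = 8.5989
V₂ = 21.0 × 11.6216/8.5989 = 21.0 × 1.3515 = 28.3818 kt

28.4 kt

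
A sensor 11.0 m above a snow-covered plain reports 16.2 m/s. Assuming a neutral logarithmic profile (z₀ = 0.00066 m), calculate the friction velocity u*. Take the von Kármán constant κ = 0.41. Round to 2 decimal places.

Log law: V(z) = (u*/κ) · ln(z/z₀) ⇒ u* = κ · V / ln(z/z₀)
u* = 0.41 × 16.2 / ln(11.0/0.00066) = 0.41 × 16.2 / 9.7212
   = 6.6420 / 9.7212 = 0.6833 m/s

u* ≈ 0.68 m/s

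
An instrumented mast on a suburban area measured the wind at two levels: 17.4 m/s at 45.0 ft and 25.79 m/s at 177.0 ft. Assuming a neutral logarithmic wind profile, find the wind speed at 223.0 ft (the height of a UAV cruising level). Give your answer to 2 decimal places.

27.21 m/s

Log law: V ∝ ln(z/z₀). From the pair, with r = V₁/V₂ = 0.67468,
ln z₀ = (ln z₁ − r·ln z₂)/(1 − r) = (3.8067 − 0.67468×5.1761)/0.32532 = 0.9665 → z₀ = 2.629 ft
V₃ = V₁ · ln(z₃/z₀)/ln(z₁/z₀) = 17.4 × 4.4407/2.8402 = 27.2053 m/s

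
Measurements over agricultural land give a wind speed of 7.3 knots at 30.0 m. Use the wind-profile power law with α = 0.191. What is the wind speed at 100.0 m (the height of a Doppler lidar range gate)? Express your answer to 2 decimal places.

Power-law profile: V₂ = V₁ · (z₂/z₁)^α
V₂ = 7.3 × (100.0/30.0)^0.191 = 7.3 × (3.3333)^0.191
    = 7.3 × 1.2585 = 9.1874 knots

9.19 knots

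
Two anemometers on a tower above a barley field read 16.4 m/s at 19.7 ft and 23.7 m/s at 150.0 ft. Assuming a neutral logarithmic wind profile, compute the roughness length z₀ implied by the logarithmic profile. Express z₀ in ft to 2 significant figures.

Log law: V(z) ∝ ln(z/z₀). With r = V₁/V₂ = 16.4/23.7 = 0.69198,
r · ln(z₂/z₀) = ln(z₁/z₀) ⇒ ln z₀ = (ln z₁ − r·ln z₂)/(1 − r)
ln z₀ = (2.98062 − 0.69198×5.01064) / 0.30802 = -1.5800
z₀ = exp(-1.5800) = 0.2060 ft

z₀ ≈ 0.21 ft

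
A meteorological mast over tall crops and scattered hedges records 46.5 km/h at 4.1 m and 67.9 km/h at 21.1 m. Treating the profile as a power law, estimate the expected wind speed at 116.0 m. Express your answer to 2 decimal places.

100.67 km/h

First find α: α = ln(V₂/V₁)/ln(z₂/z₁) = ln(67.9/46.5)/ln(21.1/4.1) = 0.37858/1.63829 = 0.2311
Extrapolate from 21.1 m to 116.0 m: V₃ = 67.9 × (116.0/21.1)^0.2311 = 67.9 × 1.4827 = 100.6731 km/h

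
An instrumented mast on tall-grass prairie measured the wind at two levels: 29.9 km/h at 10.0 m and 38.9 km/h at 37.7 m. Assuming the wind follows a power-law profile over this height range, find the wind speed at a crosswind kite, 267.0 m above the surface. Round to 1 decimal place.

First find α: α = ln(V₂/V₁)/ln(z₂/z₁) = ln(38.9/29.9)/ln(37.7/10.0) = 0.26314/1.32708 = 0.1983
Extrapolate from 37.7 m to 267.0 m: V₃ = 38.9 × (267.0/37.7)^0.1983 = 38.9 × 1.4743 = 57.3487 km/h

57.3 km/h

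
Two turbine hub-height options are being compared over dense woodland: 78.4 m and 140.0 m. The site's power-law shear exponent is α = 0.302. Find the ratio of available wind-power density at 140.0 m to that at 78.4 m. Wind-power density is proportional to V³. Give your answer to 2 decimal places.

Speed ratio: V_B/V_A = (z_B/z_A)^α = (140.0/78.4)^0.302 = (1.7857)^0.302 = 1.19137
Power-density ratio: P_B/P_A = (V_B/V_A)³ = (1.19137)³ = 1.69099

1.69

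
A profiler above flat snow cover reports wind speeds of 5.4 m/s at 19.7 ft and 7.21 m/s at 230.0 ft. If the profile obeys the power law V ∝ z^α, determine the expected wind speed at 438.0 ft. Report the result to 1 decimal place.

First find α: α = ln(V₂/V₁)/ln(z₂/z₁) = ln(7.21/5.4)/ln(230.0/19.7) = 0.28907/2.45746 = 0.1176
Extrapolate from 230.0 ft to 438.0 ft: V₃ = 7.21 × (438.0/230.0)^0.1176 = 7.21 × 1.0787 = 7.7775 m/s

7.8 m/s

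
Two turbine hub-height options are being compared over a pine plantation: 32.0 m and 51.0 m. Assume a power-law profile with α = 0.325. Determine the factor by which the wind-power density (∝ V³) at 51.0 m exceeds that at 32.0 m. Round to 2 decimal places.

1.58

Speed ratio: V_B/V_A = (z_B/z_A)^α = (51.0/32.0)^0.325 = (1.5938)^0.325 = 1.16355
Power-density ratio: P_B/P_A = (V_B/V_A)³ = (1.16355)³ = 1.57529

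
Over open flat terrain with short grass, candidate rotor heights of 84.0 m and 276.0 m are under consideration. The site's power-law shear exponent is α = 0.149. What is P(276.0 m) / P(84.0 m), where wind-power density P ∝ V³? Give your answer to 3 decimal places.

Speed ratio: V_B/V_A = (z_B/z_A)^α = (276.0/84.0)^0.149 = (3.2857)^0.149 = 1.19393
Power-density ratio: P_B/P_A = (V_B/V_A)³ = (1.19393)³ = 1.70190

1.702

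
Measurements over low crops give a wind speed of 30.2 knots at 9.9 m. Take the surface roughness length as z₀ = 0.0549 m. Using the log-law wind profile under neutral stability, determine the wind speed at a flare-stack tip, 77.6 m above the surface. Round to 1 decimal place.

42.2 knots

Log law: V(z) ∝ ln(z/z₀), so V₂/V₁ = ln(z₂/z₀) / ln(z₁/z₀).
ln(77.6/0.0549) = 7.2538, ln(9.9/0.0549) = 5.1948
V₂ = 30.2 × 7.2538/5.1948 = 30.2 × 1.3964 = 42.1703 knots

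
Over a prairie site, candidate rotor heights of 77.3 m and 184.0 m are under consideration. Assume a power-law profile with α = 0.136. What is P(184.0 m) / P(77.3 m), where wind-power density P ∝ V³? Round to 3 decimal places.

1.425

Speed ratio: V_B/V_A = (z_B/z_A)^α = (184.0/77.3)^0.136 = (2.3803)^0.136 = 1.12518
Power-density ratio: P_B/P_A = (V_B/V_A)³ = (1.12518)³ = 1.42452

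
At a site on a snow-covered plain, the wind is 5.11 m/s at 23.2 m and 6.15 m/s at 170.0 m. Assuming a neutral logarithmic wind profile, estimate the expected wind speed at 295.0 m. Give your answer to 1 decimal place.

Log law: V ∝ ln(z/z₀). From the pair, with r = V₁/V₂ = 0.83089,
ln z₀ = (ln z₁ − r·ln z₂)/(1 − r) = (3.1442 − 0.83089×5.1358)/0.16911 = -6.6417 → z₀ = 0.001305 m
V₃ = V₁ · ln(z₃/z₀)/ln(z₁/z₀) = 5.11 × 12.3287/9.7859 = 6.4378 m/s

6.4 m/s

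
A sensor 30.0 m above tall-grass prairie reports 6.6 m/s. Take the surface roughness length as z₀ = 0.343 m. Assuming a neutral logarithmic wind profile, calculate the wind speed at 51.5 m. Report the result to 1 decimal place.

7.4 m/s

Log law: V(z) ∝ ln(z/z₀), so V₂/V₁ = ln(z₂/z₀) / ln(z₁/z₀).
ln(51.5/0.343) = 5.0116, ln(30.0/0.343) = 4.4712
V₂ = 6.6 × 5.0116/4.4712 = 6.6 × 1.1209 = 7.3977 m/s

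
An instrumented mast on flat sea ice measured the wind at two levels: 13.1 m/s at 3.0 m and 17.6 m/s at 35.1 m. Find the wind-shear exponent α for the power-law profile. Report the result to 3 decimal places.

α ≈ 0.120

Power law: V₂/V₁ = (z₂/z₁)^α ⇒ α = ln(V₂/V₁) / ln(z₂/z₁)
α = ln(17.6/13.1) / ln(35.1/3.0) = ln(1.3435) / ln(11.7000)
  = 0.29529 / 2.45959 = 0.12006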